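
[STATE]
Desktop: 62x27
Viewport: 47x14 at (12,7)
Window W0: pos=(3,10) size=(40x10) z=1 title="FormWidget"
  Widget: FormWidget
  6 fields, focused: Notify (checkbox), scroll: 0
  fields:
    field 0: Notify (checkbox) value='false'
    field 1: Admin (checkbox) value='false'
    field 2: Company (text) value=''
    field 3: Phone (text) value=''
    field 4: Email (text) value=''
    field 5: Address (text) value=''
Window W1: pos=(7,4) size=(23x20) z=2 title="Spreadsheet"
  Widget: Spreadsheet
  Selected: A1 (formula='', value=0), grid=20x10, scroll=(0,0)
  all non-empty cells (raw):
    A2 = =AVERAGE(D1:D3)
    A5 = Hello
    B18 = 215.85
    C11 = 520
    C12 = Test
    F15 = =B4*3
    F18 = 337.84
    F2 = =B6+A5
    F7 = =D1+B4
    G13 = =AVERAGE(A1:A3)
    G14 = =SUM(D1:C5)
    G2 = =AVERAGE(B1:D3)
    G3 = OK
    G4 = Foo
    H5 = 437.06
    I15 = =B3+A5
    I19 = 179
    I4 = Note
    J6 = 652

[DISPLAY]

                 ┃                             
   A       B     ┃                             
-----------------┃                             
     [0]       0 ┃━━━━━━━━━━━━┓                
       0       0 ┃            ┃                
       0       0 ┃────────────┨                
       0       0 ┃            ┃                
Hello          0 ┃            ┃                
       0       0 ┃           ]┃                
       0       0 ┃           ]┃                
       0       0 ┃           ]┃                
       0       0 ┃           ]┃                
       0       0 ┃━━━━━━━━━━━━┛                
       0       0 ┃                             


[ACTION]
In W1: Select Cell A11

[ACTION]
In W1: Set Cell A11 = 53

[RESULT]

 53              ┃                             
   A       B     ┃                             
-----------------┃                             
       0       0 ┃━━━━━━━━━━━━┓                
       0       0 ┃            ┃                
       0       0 ┃────────────┨                
       0       0 ┃            ┃                
Hello          0 ┃            ┃                
       0       0 ┃           ]┃                
       0       0 ┃           ]┃                
       0       0 ┃           ]┃                
       0       0 ┃           ]┃                
       0       0 ┃━━━━━━━━━━━━┛                
    [53]       0 ┃                             


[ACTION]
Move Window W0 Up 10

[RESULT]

 53              ┃           ]┃                
   A       B     ┃           ]┃                
-----------------┃━━━━━━━━━━━━┛                
       0       0 ┃                             
       0       0 ┃                             
       0       0 ┃                             
       0       0 ┃                             
Hello          0 ┃                             
       0       0 ┃                             
       0       0 ┃                             
       0       0 ┃                             
       0       0 ┃                             
       0       0 ┃                             
    [53]       0 ┃                             


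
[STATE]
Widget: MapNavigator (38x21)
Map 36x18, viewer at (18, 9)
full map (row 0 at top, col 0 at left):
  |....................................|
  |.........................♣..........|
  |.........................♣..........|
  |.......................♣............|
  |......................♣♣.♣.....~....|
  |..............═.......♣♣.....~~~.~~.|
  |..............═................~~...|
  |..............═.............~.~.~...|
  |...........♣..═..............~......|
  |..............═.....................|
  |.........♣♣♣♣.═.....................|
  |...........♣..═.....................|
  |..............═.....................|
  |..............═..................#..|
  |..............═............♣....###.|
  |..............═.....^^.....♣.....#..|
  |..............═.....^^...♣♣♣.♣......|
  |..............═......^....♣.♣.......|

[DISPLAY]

                                      
 .................................... 
 .........................♣.......... 
 .........................♣.......... 
 .......................♣............ 
 ......................♣♣.♣.....~.... 
 ..............═.......♣♣.....~~~.~~. 
 ..............═................~~... 
 ..............═.............~.~.~... 
 ...........♣..═..............~...... 
 ..............═...@................. 
 .........♣♣♣♣.═..................... 
 ...........♣..═..................... 
 ..............═..................... 
 ..............═..................#.. 
 ..............═............♣....###. 
 ..............═.....^^.....♣.....#.. 
 ..............═.....^^...♣♣♣.♣...... 
 ..............═......^....♣.♣....... 
                                      
                                      


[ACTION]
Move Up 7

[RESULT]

                                      
                                      
                                      
                                      
                                      
                                      
                                      
                                      
 .................................... 
 .........................♣.......... 
 ..................@......♣.......... 
 .......................♣............ 
 ......................♣♣.♣.....~.... 
 ..............═.......♣♣.....~~~.~~. 
 ..............═................~~... 
 ..............═.............~.~.~... 
 ...........♣..═..............~...... 
 ..............═..................... 
 .........♣♣♣♣.═..................... 
 ...........♣..═..................... 
 ..............═..................... 


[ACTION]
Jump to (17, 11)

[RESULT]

  .........................♣..........
  .........................♣..........
  .......................♣............
  ......................♣♣.♣.....~....
  ..............═.......♣♣.....~~~.~~.
  ..............═................~~...
  ..............═.............~.~.~...
  ...........♣..═..............~......
  ..............═.....................
  .........♣♣♣♣.═.....................
  ...........♣..═..@..................
  ..............═.....................
  ..............═..................#..
  ..............═............♣....###.
  ..............═.....^^.....♣.....#..
  ..............═.....^^...♣♣♣.♣......
  ..............═......^....♣.♣.......
                                      
                                      
                                      
                                      


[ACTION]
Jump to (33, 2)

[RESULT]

                                      
                                      
                                      
                                      
                                      
                                      
                                      
                                      
......................                
...........♣..........                
...........♣.......@..                
.........♣............                
........♣♣.♣.....~....                
═.......♣♣.....~~~.~~.                
═................~~...                
═.............~.~.~...                
═..............~......                
═.....................                
═.....................                
═.....................                
═.....................                


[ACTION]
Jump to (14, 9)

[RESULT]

                                      
     .................................
     .........................♣.......
     .........................♣.......
     .......................♣.........
     ......................♣♣.♣.....~.
     ..............═.......♣♣.....~~~.
     ..............═................~~
     ..............═.............~.~.~
     ...........♣..═..............~...
     ..............@..................
     .........♣♣♣♣.═..................
     ...........♣..═..................
     ..............═..................
     ..............═..................
     ..............═............♣....#
     ..............═.....^^.....♣.....
     ..............═.....^^...♣♣♣.♣...
     ..............═......^....♣.♣....
                                      
                                      


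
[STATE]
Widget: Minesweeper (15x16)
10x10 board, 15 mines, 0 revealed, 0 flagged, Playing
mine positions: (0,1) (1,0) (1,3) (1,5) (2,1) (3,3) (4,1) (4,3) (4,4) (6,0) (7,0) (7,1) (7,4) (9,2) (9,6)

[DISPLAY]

■■■■■■■■■■     
■■■■■■■■■■     
■■■■■■■■■■     
■■■■■■■■■■     
■■■■■■■■■■     
■■■■■■■■■■     
■■■■■■■■■■     
■■■■■■■■■■     
■■■■■■■■■■     
■■■■■■■■■■     
               
               
               
               
               
               


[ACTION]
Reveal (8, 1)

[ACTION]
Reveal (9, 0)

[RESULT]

■■■■■■■■■■     
■■■■■■■■■■     
■■■■■■■■■■     
■■■■■■■■■■     
■■■■■■■■■■     
■■■■■■■■■■     
■■■■■■■■■■     
■■■■■■■■■■     
23■■■■■■■■     
 1■■■■■■■■     
               
               
               
               
               
               


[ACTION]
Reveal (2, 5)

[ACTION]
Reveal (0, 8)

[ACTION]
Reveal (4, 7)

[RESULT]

■■■■■■1        
■■■■■■1        
■■■■■11        
■■■■■1         
■■■■■1         
■■■■■1         
■■■■■1         
■■■■■1         
23■■■211       
 1■■■■■1       
               
               
               
               
               
               


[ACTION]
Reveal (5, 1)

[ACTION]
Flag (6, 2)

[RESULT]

■■■■■■1        
■■■■■■1        
■■■■■11        
■■■■■1         
■■■■■1         
■2■■■1         
■■⚑■■1         
■■■■■1         
23■■■211       
 1■■■■■1       
               
               
               
               
               
               


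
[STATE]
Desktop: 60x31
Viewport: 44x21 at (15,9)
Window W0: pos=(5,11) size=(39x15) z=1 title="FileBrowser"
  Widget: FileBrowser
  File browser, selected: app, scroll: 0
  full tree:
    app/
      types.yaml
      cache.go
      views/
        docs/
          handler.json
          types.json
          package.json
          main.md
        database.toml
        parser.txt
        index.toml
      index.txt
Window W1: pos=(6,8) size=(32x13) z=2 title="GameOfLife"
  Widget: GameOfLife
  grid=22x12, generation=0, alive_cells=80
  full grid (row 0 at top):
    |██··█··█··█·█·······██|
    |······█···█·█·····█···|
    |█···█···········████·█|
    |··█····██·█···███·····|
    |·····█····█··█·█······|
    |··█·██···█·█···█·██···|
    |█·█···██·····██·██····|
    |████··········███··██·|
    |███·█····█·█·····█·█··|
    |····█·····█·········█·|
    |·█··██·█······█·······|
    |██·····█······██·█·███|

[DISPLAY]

ife                   ┃                     
──────────────────────┨                     
                      ┃━━━━━┓               
········████·█        ┃     ┃               
█·█···███·····        ┃─────┨               
··█··█·█······        ┃     ┃               
·█·█···█·██···        ┃     ┃               
·····██·██····        ┃     ┃               
······███··██·        ┃     ┃               
·█·█·····█·█··        ┃     ┃               
··█·········█·        ┃     ┃               
━━━━━━━━━━━━━━━━━━━━━━┛     ┃               
                            ┃               
                            ┃               
                            ┃               
                            ┃               
━━━━━━━━━━━━━━━━━━━━━━━━━━━━┛               
                                            
                                            
                                            
                                            


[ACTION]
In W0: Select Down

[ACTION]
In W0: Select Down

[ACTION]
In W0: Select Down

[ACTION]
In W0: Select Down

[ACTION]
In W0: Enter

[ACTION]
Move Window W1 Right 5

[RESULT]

meOfLife                   ┃                
───────────────────────────┨                
: 0                        ┃┓               
·█···········████·█        ┃┃               
····██·█···███·····        ┃┨               
··█····█··█·█······        ┃┃               
·██···█·█···█·██···        ┃┃               
···██·····██·██····        ┃┃               
█··········███··██·        ┃┃               
·█····█·█·····█·█··        ┃┃               
·█·····█·········█·        ┃┃               
━━━━━━━━━━━━━━━━━━━━━━━━━━━┛┃               
                            ┃               
                            ┃               
                            ┃               
                            ┃               
━━━━━━━━━━━━━━━━━━━━━━━━━━━━┛               
                                            
                                            
                                            
                                            


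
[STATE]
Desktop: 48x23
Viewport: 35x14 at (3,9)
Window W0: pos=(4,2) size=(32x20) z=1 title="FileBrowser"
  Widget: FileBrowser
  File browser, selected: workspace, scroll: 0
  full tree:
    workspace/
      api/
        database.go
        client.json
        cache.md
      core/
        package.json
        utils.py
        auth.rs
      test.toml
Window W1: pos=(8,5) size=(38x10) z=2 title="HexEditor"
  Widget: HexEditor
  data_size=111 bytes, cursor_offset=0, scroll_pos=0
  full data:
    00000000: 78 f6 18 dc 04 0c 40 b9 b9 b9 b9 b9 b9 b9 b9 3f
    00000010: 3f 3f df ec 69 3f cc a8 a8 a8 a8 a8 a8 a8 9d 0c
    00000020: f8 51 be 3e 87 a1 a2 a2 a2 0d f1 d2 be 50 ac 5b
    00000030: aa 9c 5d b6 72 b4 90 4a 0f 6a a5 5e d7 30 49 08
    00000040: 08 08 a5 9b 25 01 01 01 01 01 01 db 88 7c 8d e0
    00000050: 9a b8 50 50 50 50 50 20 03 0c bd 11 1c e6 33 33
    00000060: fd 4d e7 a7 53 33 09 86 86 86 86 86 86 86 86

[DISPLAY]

 ┃   ┃00000010  3f 3f df ec 69 3f c
 ┃   ┃00000020  f8 51 be 3e 87 a1 a
 ┃   ┃00000030  aa 9c 5d b6 72 b4 9
 ┃   ┃00000040  08 08 a5 9b 25 01 0
 ┃   ┃00000050  9a b8 50 50 50 50 5
 ┃   ┗━━━━━━━━━━━━━━━━━━━━━━━━━━━━━
 ┃                              ┃  
 ┃                              ┃  
 ┃                              ┃  
 ┃                              ┃  
 ┃                              ┃  
 ┃                              ┃  
 ┗━━━━━━━━━━━━━━━━━━━━━━━━━━━━━━┛  
                                   


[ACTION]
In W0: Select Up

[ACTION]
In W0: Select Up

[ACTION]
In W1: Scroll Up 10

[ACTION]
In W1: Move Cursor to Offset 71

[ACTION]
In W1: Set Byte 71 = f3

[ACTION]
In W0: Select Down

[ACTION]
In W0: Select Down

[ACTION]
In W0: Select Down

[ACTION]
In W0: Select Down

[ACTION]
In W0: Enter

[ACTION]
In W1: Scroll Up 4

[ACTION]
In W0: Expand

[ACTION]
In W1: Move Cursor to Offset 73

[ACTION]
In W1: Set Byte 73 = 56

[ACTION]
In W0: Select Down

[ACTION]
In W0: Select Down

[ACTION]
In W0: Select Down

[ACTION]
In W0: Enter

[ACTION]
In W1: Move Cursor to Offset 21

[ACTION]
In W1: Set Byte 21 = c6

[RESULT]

 ┃   ┃00000010  3f 3f df ec 69 C6 c
 ┃   ┃00000020  f8 51 be 3e 87 a1 a
 ┃   ┃00000030  aa 9c 5d b6 72 b4 9
 ┃   ┃00000040  08 08 a5 9b 25 01 0
 ┃   ┃00000050  9a b8 50 50 50 50 5
 ┃   ┗━━━━━━━━━━━━━━━━━━━━━━━━━━━━━
 ┃                              ┃  
 ┃                              ┃  
 ┃                              ┃  
 ┃                              ┃  
 ┃                              ┃  
 ┃                              ┃  
 ┗━━━━━━━━━━━━━━━━━━━━━━━━━━━━━━┛  
                                   


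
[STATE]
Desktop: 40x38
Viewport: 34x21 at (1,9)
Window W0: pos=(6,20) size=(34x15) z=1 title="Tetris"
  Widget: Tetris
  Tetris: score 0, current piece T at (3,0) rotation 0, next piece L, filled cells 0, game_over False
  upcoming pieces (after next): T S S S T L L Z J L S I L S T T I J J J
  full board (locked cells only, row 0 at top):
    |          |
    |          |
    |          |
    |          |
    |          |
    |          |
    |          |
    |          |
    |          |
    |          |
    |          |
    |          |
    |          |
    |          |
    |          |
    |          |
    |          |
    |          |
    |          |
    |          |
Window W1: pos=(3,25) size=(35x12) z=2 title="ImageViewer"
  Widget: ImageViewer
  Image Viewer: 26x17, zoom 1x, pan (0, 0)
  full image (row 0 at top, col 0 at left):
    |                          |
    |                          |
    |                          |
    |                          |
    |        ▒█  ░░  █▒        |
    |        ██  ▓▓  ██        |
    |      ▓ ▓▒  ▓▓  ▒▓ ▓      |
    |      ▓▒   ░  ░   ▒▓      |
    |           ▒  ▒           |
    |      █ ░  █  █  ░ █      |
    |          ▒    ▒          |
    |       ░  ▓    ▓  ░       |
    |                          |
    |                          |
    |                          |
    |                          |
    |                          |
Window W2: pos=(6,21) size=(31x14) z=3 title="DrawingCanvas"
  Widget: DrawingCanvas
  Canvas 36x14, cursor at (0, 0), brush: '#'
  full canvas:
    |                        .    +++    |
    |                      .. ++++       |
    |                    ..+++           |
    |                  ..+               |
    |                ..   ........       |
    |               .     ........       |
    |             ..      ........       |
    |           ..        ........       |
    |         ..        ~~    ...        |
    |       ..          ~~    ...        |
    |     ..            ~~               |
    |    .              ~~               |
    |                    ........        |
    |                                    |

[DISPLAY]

                                  
                                  
                                  
                                  
                                  
                                  
                                  
                                  
                                  
                                  
                                  
     ┏━━━━━━━━━━━━━━━━━━━━━━━━━━━━
     ┏━━━━━━━━━━━━━━━━━━━━━━━━━━━━
     ┃ DrawingCanvas              
     ┠────────────────────────────
     ┃+                       .   
  ┏━━┃                      .. +++
  ┃ I┃                    ..+++   
  ┠──┃                  ..+       
  ┃  ┃                ..   .......
  ┃  ┃               .     .......


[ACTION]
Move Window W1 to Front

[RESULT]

                                  
                                  
                                  
                                  
                                  
                                  
                                  
                                  
                                  
                                  
                                  
     ┏━━━━━━━━━━━━━━━━━━━━━━━━━━━━
     ┏━━━━━━━━━━━━━━━━━━━━━━━━━━━━
     ┃ DrawingCanvas              
     ┠────────────────────────────
     ┃+                       .   
  ┏━━━━━━━━━━━━━━━━━━━━━━━━━━━━━━━
  ┃ ImageViewer                   
  ┠───────────────────────────────
  ┃                               
  ┃                               


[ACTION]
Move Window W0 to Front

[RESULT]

                                  
                                  
                                  
                                  
                                  
                                  
                                  
                                  
                                  
                                  
                                  
     ┏━━━━━━━━━━━━━━━━━━━━━━━━━━━━
     ┃ Tetris                     
     ┠────────────────────────────
     ┃          │Next:            
     ┃          │  ▒              
  ┏━━┃          │▒▒▒              
  ┃ I┃          │                 
  ┠──┃          │                 
  ┃  ┃          │                 
  ┃  ┃          │Score:           


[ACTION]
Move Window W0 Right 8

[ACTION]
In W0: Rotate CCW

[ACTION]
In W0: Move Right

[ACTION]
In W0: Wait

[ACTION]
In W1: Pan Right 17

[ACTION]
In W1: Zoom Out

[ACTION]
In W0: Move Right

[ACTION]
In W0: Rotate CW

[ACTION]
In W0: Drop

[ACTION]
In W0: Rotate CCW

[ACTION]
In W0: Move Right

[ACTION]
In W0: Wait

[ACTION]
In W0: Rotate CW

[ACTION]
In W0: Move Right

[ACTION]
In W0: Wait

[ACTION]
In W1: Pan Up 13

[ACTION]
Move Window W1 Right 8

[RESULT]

                                  
                                  
                                  
                                  
                                  
                                  
                                  
                                  
                                  
                                  
                                  
     ┏━━━━━━━━━━━━━━━━━━━━━━━━━━━━
     ┃ Tetris                     
     ┠────────────────────────────
     ┃          │Next:            
     ┃          │  ▒              
    ┏┃          │▒▒▒              
    ┃┃          │                 
    ┠┃          │                 
    ┃┃          │                 
    ┃┃          │Score:           


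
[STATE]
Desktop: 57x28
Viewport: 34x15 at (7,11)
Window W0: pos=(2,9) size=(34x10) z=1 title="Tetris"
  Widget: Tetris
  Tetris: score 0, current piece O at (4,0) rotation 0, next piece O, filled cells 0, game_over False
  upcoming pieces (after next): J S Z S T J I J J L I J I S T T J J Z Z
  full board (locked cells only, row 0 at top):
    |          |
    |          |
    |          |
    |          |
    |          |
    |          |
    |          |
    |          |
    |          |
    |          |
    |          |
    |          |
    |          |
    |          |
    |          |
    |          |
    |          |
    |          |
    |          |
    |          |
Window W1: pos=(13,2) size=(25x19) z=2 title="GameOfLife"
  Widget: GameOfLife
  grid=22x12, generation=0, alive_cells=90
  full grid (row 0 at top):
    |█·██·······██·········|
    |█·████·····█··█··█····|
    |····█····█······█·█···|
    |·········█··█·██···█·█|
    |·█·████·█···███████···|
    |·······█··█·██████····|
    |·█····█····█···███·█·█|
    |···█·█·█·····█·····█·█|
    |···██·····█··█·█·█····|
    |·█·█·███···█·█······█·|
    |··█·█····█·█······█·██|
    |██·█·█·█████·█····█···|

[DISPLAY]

──────┃·······█··█·██████···· ┃   
      ┃·█····█····█···███·█·█ ┃   
      ┃···█·█·█·····█·····█·█ ┃   
      ┃···██·····█··█·█·█···· ┃   
      ┃·█·█·███···█·█······█· ┃   
      ┃··█·█····█·█······█·██ ┃   
      ┃██·█·█·█████·█····█··· ┃   
━━━━━━┃                       ┃   
      ┃                       ┃   
      ┗━━━━━━━━━━━━━━━━━━━━━━━┛   
                                  
                                  
                                  
                                  
                                  


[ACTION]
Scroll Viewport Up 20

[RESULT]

                                  
                                  
      ┏━━━━━━━━━━━━━━━━━━━━━━━┓   
      ┃ GameOfLife            ┃   
      ┠───────────────────────┨   
      ┃Gen: 0                 ┃   
      ┃█·██·······██········· ┃   
      ┃█·████·····█··█··█···· ┃   
      ┃····█····█······█·█··· ┃   
━━━━━━┃·········█··█·██···█·█ ┃   
ris   ┃·█·████·█···███████··· ┃   
──────┃·······█··█·██████···· ┃   
      ┃·█····█····█···███·█·█ ┃   
      ┃···█·█·█·····█·····█·█ ┃   
      ┃···██·····█··█·█·█···· ┃   


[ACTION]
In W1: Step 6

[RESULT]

                                  
                                  
      ┏━━━━━━━━━━━━━━━━━━━━━━━┓   
      ┃ GameOfLife            ┃   
      ┠───────────────────────┨   
      ┃Gen: 6                 ┃   
      ┃···███···········█···· ┃   
      ┃··█··███·██·····█·█··· ┃   
      ┃······███·······█··█·· ┃   
━━━━━━┃··███··███·······██··· ┃   
ris   ┃······················ ┃   
──────┃······█··············· ┃   
      ┃··██████·············· ┃   
      ┃·████··███········███· ┃   
      ┃·██·········█·····█··█ ┃   


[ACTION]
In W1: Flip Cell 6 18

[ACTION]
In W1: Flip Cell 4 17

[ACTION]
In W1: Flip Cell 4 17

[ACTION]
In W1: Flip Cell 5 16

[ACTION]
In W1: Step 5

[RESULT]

                                  
                                  
      ┏━━━━━━━━━━━━━━━━━━━━━━━┓   
      ┃ GameOfLife            ┃   
      ┠───────────────────────┨   
      ┃Gen: 11                ┃   
      ┃··███···········██···· ┃   
      ┃·█···█·········█··██·· ┃   
      ┃···█·██··██···█·····█· ┃   
━━━━━━┃█··············██·█·█· ┃   
ris   ┃█··················█·· ┃   
──────┃·█··············█····· ┃   
      ┃··█·······█····█·█·██· ┃   
      ┃····███████··········· ┃   
      ┃······················ ┃   


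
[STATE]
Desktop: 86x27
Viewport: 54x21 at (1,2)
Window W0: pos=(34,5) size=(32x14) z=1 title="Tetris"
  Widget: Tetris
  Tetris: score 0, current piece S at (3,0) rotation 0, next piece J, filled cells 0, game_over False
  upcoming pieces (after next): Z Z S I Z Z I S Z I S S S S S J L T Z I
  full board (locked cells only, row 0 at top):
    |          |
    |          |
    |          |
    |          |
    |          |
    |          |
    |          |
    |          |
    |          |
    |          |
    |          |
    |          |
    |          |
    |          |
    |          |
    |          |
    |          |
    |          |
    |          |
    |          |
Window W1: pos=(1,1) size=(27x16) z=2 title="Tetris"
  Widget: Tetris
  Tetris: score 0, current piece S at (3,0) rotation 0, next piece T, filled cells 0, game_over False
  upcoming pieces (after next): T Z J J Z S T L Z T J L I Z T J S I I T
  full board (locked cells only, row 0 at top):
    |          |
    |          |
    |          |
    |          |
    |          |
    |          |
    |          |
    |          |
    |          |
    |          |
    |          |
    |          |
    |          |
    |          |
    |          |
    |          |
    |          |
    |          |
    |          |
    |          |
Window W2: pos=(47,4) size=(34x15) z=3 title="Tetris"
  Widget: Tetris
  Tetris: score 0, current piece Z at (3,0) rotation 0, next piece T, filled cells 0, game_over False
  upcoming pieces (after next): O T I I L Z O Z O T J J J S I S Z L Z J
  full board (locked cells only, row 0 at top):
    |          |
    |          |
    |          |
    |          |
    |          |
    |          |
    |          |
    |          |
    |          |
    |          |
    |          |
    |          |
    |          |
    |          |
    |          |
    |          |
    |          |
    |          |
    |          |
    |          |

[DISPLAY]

┃ Tetris                  ┃                           
┠─────────────────────────┨                           
┃          │Next:         ┃                   ┏━━━━━━━
┃          │ ▒            ┃      ┏━━━━━━━━━━━━┃ Tetris
┃          │▒▒▒           ┃      ┃ Tetris     ┠───────
┃          │              ┃      ┠────────────┃       
┃          │              ┃      ┃          │N┃       
┃          │              ┃      ┃          │█┃       
┃          │Score:        ┃      ┃          │█┃       
┃          │0             ┃      ┃          │ ┃       
┃          │              ┃      ┃          │ ┃       
┃          │              ┃      ┃          │ ┃       
┃          │              ┃      ┃          │S┃       
┃          │              ┃      ┃          │0┃       
┗━━━━━━━━━━━━━━━━━━━━━━━━━┛      ┃          │ ┃       
                                 ┃          │ ┃       
                                 ┗━━━━━━━━━━━━┗━━━━━━━
                                                      
                                                      
                                                      
                                                      


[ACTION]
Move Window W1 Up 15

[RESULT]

┠─────────────────────────┨                           
┃          │Next:         ┃                           
┃          │ ▒            ┃                   ┏━━━━━━━
┃          │▒▒▒           ┃      ┏━━━━━━━━━━━━┃ Tetris
┃          │              ┃      ┃ Tetris     ┠───────
┃          │              ┃      ┠────────────┃       
┃          │              ┃      ┃          │N┃       
┃          │Score:        ┃      ┃          │█┃       
┃          │0             ┃      ┃          │█┃       
┃          │              ┃      ┃          │ ┃       
┃          │              ┃      ┃          │ ┃       
┃          │              ┃      ┃          │ ┃       
┃          │              ┃      ┃          │S┃       
┗━━━━━━━━━━━━━━━━━━━━━━━━━┛      ┃          │0┃       
                                 ┃          │ ┃       
                                 ┃          │ ┃       
                                 ┗━━━━━━━━━━━━┗━━━━━━━
                                                      
                                                      
                                                      
                                                      


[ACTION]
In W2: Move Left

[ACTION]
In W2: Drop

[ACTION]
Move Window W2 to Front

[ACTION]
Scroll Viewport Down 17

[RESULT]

┃          │              ┃      ┃ Tetris     ┠───────
┃          │              ┃      ┠────────────┃       
┃          │              ┃      ┃          │N┃       
┃          │Score:        ┃      ┃          │█┃       
┃          │0             ┃      ┃          │█┃       
┃          │              ┃      ┃          │ ┃       
┃          │              ┃      ┃          │ ┃       
┃          │              ┃      ┃          │ ┃       
┃          │              ┃      ┃          │S┃       
┗━━━━━━━━━━━━━━━━━━━━━━━━━┛      ┃          │0┃       
                                 ┃          │ ┃       
                                 ┃          │ ┃       
                                 ┗━━━━━━━━━━━━┗━━━━━━━
                                                      
                                                      
                                                      
                                                      
                                                      
                                                      
                                                      
                                                      


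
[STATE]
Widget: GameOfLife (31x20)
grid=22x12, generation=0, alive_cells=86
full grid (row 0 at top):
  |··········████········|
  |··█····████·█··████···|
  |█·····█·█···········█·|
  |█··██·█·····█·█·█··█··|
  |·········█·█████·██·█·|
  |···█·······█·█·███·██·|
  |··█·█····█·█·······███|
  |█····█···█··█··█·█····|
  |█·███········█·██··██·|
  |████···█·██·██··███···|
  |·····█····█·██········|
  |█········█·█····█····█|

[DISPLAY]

Gen: 0                         
··········████········         
··█····████·█··████···         
█·····█·█···········█·         
█··██·█·····█·█·█··█··         
·········█·█████·██·█·         
···█·······█·█·███·██·         
··█·█····█·█·······███         
█····█···█··█··█·█····         
█·███········█·██··██·         
████···█·██·██··███···         
·····█····█·██········         
█········█·█····█····█         
                               
                               
                               
                               
                               
                               
                               


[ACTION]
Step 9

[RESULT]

Gen: 9                         
····█·················         
···█·██·██··█·······█·         
··█···███··██···█████·         
···██··█·······█·····█         
··█···········██···██·         
·█············██·████·         
············██········         
·█·█·······███········         
·██···················         
·██·········████·█··█·         
············██········         
············██······█·         
                               
                               
                               
                               
                               
                               
                               


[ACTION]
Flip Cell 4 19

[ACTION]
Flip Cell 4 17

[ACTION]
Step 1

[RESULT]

Gen: 10                        
····██················         
···████·██·██····██·█·         
··█······█·██···██████         
··██··███·····██·····█         
··██·············█··██         
···············█·████·         
··█········█······██··         
·█·········█·█········         
█··█·······█··········         
·██·········█·█·······         
···········█··········         
············██········         
                               
                               
                               
                               
                               
                               
                               


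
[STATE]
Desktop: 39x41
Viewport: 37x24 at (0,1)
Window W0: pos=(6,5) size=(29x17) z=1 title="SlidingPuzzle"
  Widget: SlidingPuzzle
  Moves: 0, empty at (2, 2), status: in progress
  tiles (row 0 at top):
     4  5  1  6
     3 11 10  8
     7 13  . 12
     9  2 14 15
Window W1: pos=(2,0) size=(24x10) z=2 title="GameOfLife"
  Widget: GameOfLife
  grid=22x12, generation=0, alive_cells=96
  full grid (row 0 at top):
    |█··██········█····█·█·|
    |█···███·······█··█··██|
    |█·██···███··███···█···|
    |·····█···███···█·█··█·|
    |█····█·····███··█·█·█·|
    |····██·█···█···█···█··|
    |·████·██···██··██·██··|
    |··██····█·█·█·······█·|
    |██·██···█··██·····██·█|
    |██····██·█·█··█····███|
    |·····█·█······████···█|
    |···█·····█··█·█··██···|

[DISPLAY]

  ┃ GameOfLife           ┃           
  ┠──────────────────────┨           
  ┃Gen: 0                ┃           
  ┃·····█···███···█·█··█·┃           
  ┃█····█·····███··█·█·█·┃━━━━━━━━┓  
  ┃····██·█···█···█···█··┃        ┃  
  ┃·████·██···██··██·██··┃────────┨  
  ┃··██····█·█·█·······█·┃─┐      ┃  
  ┗━━━━━━━━━━━━━━━━━━━━━━┛ │      ┃  
      ┃├────┼────┼────┼────┤      ┃  
      ┃│  3 │ 11 │ 10 │  8 │      ┃  
      ┃├────┼────┼────┼────┤      ┃  
      ┃│  7 │ 13 │    │ 12 │      ┃  
      ┃├────┼────┼────┼────┤      ┃  
      ┃│  9 │  2 │ 14 │ 15 │      ┃  
      ┃└────┴────┴────┴────┘      ┃  
      ┃Moves: 0                   ┃  
      ┃                           ┃  
      ┃                           ┃  
      ┃                           ┃  
      ┗━━━━━━━━━━━━━━━━━━━━━━━━━━━┛  
                                     
                                     
                                     


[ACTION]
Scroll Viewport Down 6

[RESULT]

  ┃·████·██···██··██·██··┃────────┨  
  ┃··██····█·█·█·······█·┃─┐      ┃  
  ┗━━━━━━━━━━━━━━━━━━━━━━┛ │      ┃  
      ┃├────┼────┼────┼────┤      ┃  
      ┃│  3 │ 11 │ 10 │  8 │      ┃  
      ┃├────┼────┼────┼────┤      ┃  
      ┃│  7 │ 13 │    │ 12 │      ┃  
      ┃├────┼────┼────┼────┤      ┃  
      ┃│  9 │  2 │ 14 │ 15 │      ┃  
      ┃└────┴────┴────┴────┘      ┃  
      ┃Moves: 0                   ┃  
      ┃                           ┃  
      ┃                           ┃  
      ┃                           ┃  
      ┗━━━━━━━━━━━━━━━━━━━━━━━━━━━┛  
                                     
                                     
                                     
                                     
                                     
                                     
                                     
                                     
                                     


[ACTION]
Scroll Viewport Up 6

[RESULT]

  ┃ GameOfLife           ┃           
  ┠──────────────────────┨           
  ┃Gen: 0                ┃           
  ┃·····█···███···█·█··█·┃           
  ┃█····█·····███··█·█·█·┃━━━━━━━━┓  
  ┃····██·█···█···█···█··┃        ┃  
  ┃·████·██···██··██·██··┃────────┨  
  ┃··██····█·█·█·······█·┃─┐      ┃  
  ┗━━━━━━━━━━━━━━━━━━━━━━┛ │      ┃  
      ┃├────┼────┼────┼────┤      ┃  
      ┃│  3 │ 11 │ 10 │  8 │      ┃  
      ┃├────┼────┼────┼────┤      ┃  
      ┃│  7 │ 13 │    │ 12 │      ┃  
      ┃├────┼────┼────┼────┤      ┃  
      ┃│  9 │  2 │ 14 │ 15 │      ┃  
      ┃└────┴────┴────┴────┘      ┃  
      ┃Moves: 0                   ┃  
      ┃                           ┃  
      ┃                           ┃  
      ┃                           ┃  
      ┗━━━━━━━━━━━━━━━━━━━━━━━━━━━┛  
                                     
                                     
                                     


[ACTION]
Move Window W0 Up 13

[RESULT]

  ┃ GameOfLife           ┃        ┃  
  ┠──────────────────────┨────────┨  
  ┃Gen: 0                ┃─┐      ┃  
  ┃·····█···███···█·█··█·┃ │      ┃  
  ┃█····█·····███··█·█·█·┃─┤      ┃  
  ┃····██·█···█···█···█··┃ │      ┃  
  ┃·████·██···██··██·██··┃─┤      ┃  
  ┃··██····█·█·█·······█·┃ │      ┃  
  ┗━━━━━━━━━━━━━━━━━━━━━━┛─┤      ┃  
      ┃│  9 │  2 │ 14 │ 15 │      ┃  
      ┃└────┴────┴────┴────┘      ┃  
      ┃Moves: 0                   ┃  
      ┃                           ┃  
      ┃                           ┃  
      ┃                           ┃  
      ┗━━━━━━━━━━━━━━━━━━━━━━━━━━━┛  
                                     
                                     
                                     
                                     
                                     
                                     
                                     
                                     
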